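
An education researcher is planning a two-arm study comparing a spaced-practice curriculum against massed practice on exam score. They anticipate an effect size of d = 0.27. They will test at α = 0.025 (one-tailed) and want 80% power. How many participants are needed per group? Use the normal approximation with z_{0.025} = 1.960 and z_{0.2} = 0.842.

For two independent groups with equal n: n = 2·((z_{α} + z_β) / d)².
z_{α} + z_β = 1.960 + 0.842 = 2.802.
n = 2 × (2.802 / 0.27)² = 2 × 10.378² = 2 × 107.70 = 215.4.
Round up to the next whole participant.

n = 216 per group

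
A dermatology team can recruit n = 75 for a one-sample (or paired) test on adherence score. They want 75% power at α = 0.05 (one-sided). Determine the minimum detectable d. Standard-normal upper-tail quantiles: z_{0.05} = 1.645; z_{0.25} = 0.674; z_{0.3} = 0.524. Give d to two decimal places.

d_min ≈ 0.27

For a single sample (or paired design) of n = 75: d_min = (z_{α} + z_β)/√n.
z-sum = 1.645 + 0.674 = 2.319.
d_min = 2.319 / √75 = 2.319 / 8.660 = 0.268.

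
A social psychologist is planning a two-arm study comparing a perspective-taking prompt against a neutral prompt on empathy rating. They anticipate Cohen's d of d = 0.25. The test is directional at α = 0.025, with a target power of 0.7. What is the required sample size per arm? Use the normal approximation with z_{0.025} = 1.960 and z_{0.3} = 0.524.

For two independent groups with equal n: n = 2·((z_{α} + z_β) / d)².
z_{α} + z_β = 1.960 + 0.524 = 2.484.
n = 2 × (2.484 / 0.25)² = 2 × 9.936² = 2 × 98.72 = 197.4.
Round up to the next whole participant.

n = 198 per group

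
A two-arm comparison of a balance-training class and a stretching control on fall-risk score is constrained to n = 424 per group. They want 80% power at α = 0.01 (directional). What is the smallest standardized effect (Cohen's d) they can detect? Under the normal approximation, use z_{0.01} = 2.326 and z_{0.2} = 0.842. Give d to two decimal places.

For two independent groups of n = 424 each: d_min = (z_{α} + z_β)·√(2/n).
z-sum = 2.326 + 0.842 = 3.168.
d_min = 3.168 × √(2/424) = 3.168 × 0.0687 = 0.218.

d_min ≈ 0.22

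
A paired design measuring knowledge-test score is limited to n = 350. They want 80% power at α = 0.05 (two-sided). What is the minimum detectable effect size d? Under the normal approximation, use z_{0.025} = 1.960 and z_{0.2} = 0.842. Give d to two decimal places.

d_min ≈ 0.15

For a single sample (or paired design) of n = 350: d_min = (z_{α/2} + z_β)/√n.
z-sum = 1.960 + 0.842 = 2.802.
d_min = 2.802 / √350 = 2.802 / 18.708 = 0.150.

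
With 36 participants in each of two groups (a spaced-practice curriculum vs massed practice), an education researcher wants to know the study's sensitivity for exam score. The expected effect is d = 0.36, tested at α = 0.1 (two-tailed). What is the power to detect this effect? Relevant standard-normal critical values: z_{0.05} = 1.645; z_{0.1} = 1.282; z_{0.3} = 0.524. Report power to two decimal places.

For two equal groups, power = Φ(d·√(n/2) − z_{α/2}).
d·√(n/2) = 0.36 × √(36/2) = 0.36 × 4.243 = 1.527.
z_β = 1.527 − 1.645 = -0.118.
Power = Φ(-0.118) = 0.453.

power ≈ 0.45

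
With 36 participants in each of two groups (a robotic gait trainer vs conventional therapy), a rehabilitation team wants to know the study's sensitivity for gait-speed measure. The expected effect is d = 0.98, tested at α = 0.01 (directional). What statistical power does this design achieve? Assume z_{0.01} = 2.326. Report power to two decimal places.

power ≈ 0.97

For two equal groups, power = Φ(d·√(n/2) − z_{α}).
d·√(n/2) = 0.98 × √(36/2) = 0.98 × 4.243 = 4.158.
z_β = 4.158 − 2.326 = 1.832.
Power = Φ(1.832) = 0.967.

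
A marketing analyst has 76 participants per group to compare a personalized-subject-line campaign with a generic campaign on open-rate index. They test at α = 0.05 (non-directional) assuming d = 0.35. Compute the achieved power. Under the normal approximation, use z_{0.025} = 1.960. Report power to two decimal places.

For two equal groups, power = Φ(d·√(n/2) − z_{α/2}).
d·√(n/2) = 0.35 × √(76/2) = 0.35 × 6.164 = 2.158.
z_β = 2.158 − 1.960 = 0.198.
Power = Φ(0.198) = 0.578.

power ≈ 0.58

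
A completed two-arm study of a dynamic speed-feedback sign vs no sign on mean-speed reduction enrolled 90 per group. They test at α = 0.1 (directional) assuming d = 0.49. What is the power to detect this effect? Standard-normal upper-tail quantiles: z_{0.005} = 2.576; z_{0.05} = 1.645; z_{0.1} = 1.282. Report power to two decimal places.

power ≈ 0.98

For two equal groups, power = Φ(d·√(n/2) − z_{α}).
d·√(n/2) = 0.49 × √(90/2) = 0.49 × 6.708 = 3.287.
z_β = 3.287 − 1.282 = 2.005.
Power = Φ(2.005) = 0.978.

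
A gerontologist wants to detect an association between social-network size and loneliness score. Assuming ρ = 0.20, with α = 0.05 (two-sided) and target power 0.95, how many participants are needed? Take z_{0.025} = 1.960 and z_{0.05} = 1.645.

Fisher's z: C = ½·ln((1+r)/(1−r)) = ½·ln(1.5000) = 0.2027.
n = ((z_{α/2} + z_β)/C)² + 3.
(1.960 + 1.645) / 0.2027 = 3.605 / 0.2027 = 17.785.
n = 17.785² + 3 = 316.30 + 3 = 319.3.
Round up.

n = 320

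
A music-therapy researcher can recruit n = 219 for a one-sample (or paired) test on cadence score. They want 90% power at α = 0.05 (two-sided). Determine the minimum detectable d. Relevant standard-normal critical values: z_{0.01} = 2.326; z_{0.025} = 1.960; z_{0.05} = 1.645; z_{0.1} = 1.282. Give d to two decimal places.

d_min ≈ 0.22

For a single sample (or paired design) of n = 219: d_min = (z_{α/2} + z_β)/√n.
z-sum = 1.960 + 1.282 = 3.242.
d_min = 3.242 / √219 = 3.242 / 14.799 = 0.219.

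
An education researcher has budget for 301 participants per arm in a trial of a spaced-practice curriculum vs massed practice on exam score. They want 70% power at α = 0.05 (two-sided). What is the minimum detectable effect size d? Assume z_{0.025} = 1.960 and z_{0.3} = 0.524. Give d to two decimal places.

For two independent groups of n = 301 each: d_min = (z_{α/2} + z_β)·√(2/n).
z-sum = 1.960 + 0.524 = 2.484.
d_min = 2.484 × √(2/301) = 2.484 × 0.0815 = 0.202.

d_min ≈ 0.20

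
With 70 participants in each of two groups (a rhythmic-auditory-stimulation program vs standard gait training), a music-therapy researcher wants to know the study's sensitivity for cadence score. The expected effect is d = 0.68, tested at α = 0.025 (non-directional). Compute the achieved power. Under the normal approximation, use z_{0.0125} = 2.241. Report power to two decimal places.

power ≈ 0.96

For two equal groups, power = Φ(d·√(n/2) − z_{α/2}).
d·√(n/2) = 0.68 × √(70/2) = 0.68 × 5.916 = 4.023.
z_β = 4.023 − 2.241 = 1.782.
Power = Φ(1.782) = 0.963.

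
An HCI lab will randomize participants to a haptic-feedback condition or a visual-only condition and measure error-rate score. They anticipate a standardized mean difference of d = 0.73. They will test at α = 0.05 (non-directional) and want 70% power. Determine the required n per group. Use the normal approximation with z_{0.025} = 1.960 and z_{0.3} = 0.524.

n = 24 per group

For two independent groups with equal n: n = 2·((z_{α/2} + z_β) / d)².
z_{α/2} + z_β = 1.960 + 0.524 = 2.484.
n = 2 × (2.484 / 0.73)² = 2 × 3.403² = 2 × 11.58 = 23.2.
Round up to the next whole participant.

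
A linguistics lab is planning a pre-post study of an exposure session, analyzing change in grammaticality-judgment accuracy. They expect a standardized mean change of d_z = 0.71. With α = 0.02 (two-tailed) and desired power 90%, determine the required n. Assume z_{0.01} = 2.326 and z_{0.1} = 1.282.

n = 26 pairs

For a paired (one-sample on differences) test: n = ((z_{α/2} + z_β) / d)².
z_{α/2} + z_β = 2.326 + 1.282 = 3.608.
n = (3.608 / 0.71)² = 5.082² = 25.82.
Round up.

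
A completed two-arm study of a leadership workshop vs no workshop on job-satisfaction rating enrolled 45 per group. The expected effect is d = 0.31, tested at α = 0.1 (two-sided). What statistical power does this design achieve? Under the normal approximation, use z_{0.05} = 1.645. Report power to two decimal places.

power ≈ 0.43

For two equal groups, power = Φ(d·√(n/2) − z_{α/2}).
d·√(n/2) = 0.31 × √(45/2) = 0.31 × 4.743 = 1.470.
z_β = 1.470 − 1.645 = -0.175.
Power = Φ(-0.175) = 0.431.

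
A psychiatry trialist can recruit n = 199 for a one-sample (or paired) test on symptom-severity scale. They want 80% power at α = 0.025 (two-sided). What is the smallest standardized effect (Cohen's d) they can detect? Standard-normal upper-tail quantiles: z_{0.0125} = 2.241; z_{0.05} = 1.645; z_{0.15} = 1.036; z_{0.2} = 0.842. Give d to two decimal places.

d_min ≈ 0.22

For a single sample (or paired design) of n = 199: d_min = (z_{α/2} + z_β)/√n.
z-sum = 2.241 + 0.842 = 3.083.
d_min = 3.083 / √199 = 3.083 / 14.107 = 0.219.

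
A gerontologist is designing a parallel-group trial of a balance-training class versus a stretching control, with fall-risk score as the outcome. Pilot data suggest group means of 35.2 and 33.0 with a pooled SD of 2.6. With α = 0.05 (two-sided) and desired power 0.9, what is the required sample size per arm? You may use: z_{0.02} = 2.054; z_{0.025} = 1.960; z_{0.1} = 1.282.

Cohen's d = |M₁ − M₂| / SD_pooled = |35.2 − 33.0| / 2.6 = 2.2 / 2.6 = 0.846.
For two independent groups with equal n: n = 2·((z_{α/2} + z_β) / d)².
z_{α/2} + z_β = 1.960 + 1.282 = 3.242.
n = 2 × (3.242 / 0.846)² = 2 × 3.832² = 2 × 14.69 = 29.4.
Round up to the next whole participant.

n = 30 per group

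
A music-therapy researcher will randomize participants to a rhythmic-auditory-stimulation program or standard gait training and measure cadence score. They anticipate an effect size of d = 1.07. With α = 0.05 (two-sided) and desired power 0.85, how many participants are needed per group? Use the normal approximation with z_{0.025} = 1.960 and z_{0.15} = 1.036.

For two independent groups with equal n: n = 2·((z_{α/2} + z_β) / d)².
z_{α/2} + z_β = 1.960 + 1.036 = 2.996.
n = 2 × (2.996 / 1.07)² = 2 × 2.800² = 2 × 7.84 = 15.7.
Round up to the next whole participant.

n = 16 per group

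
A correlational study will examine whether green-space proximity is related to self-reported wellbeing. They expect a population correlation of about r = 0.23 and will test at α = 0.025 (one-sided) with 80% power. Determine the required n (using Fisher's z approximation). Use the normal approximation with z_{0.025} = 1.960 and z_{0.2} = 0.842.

n = 147

Fisher's z: C = ½·ln((1+r)/(1−r)) = ½·ln(1.5974) = 0.2342.
n = ((z_{α} + z_β)/C)² + 3.
(1.960 + 0.842) / 0.2342 = 2.802 / 0.2342 = 11.964.
n = 11.964² + 3 = 143.14 + 3 = 146.1.
Round up.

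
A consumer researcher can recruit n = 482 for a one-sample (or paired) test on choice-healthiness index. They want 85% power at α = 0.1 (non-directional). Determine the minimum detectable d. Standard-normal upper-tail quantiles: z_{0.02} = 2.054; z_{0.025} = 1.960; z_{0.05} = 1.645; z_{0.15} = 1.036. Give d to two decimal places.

For a single sample (or paired design) of n = 482: d_min = (z_{α/2} + z_β)/√n.
z-sum = 1.645 + 1.036 = 2.681.
d_min = 2.681 / √482 = 2.681 / 21.954 = 0.122.

d_min ≈ 0.12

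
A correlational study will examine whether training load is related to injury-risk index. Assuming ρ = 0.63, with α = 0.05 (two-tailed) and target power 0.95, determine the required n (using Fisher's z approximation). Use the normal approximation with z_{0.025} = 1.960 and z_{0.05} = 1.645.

n = 27

Fisher's z: C = ½·ln((1+r)/(1−r)) = ½·ln(4.4054) = 0.7414.
n = ((z_{α/2} + z_β)/C)² + 3.
(1.960 + 1.645) / 0.7414 = 3.605 / 0.7414 = 4.862.
n = 4.862² + 3 = 23.64 + 3 = 26.6.
Round up.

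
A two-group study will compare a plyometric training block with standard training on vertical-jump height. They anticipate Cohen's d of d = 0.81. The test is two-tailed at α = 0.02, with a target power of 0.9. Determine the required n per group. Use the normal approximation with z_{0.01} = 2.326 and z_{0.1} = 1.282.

n = 40 per group

For two independent groups with equal n: n = 2·((z_{α/2} + z_β) / d)².
z_{α/2} + z_β = 2.326 + 1.282 = 3.608.
n = 2 × (3.608 / 0.81)² = 2 × 4.454² = 2 × 19.84 = 39.7.
Round up to the next whole participant.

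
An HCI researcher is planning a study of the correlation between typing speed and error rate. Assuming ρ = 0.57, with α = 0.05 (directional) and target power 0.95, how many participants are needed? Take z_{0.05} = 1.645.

n = 29

Fisher's z: C = ½·ln((1+r)/(1−r)) = ½·ln(3.6512) = 0.6475.
n = ((z_{α} + z_β)/C)² + 3.
(1.645 + 1.645) / 0.6475 = 3.290 / 0.6475 = 5.081.
n = 5.081² + 3 = 25.82 + 3 = 28.8.
Round up.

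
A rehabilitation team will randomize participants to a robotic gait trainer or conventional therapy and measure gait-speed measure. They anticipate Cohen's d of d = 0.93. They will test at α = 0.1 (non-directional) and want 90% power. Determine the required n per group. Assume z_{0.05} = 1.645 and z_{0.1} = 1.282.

For two independent groups with equal n: n = 2·((z_{α/2} + z_β) / d)².
z_{α/2} + z_β = 1.645 + 1.282 = 2.927.
n = 2 × (2.927 / 0.93)² = 2 × 3.147² = 2 × 9.91 = 19.8.
Round up to the next whole participant.

n = 20 per group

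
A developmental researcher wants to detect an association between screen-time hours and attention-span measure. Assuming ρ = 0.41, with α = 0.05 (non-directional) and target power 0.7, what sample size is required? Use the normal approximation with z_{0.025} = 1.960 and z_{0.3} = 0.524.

Fisher's z: C = ½·ln((1+r)/(1−r)) = ½·ln(2.3898) = 0.4356.
n = ((z_{α/2} + z_β)/C)² + 3.
(1.960 + 0.524) / 0.4356 = 2.484 / 0.4356 = 5.702.
n = 5.702² + 3 = 32.52 + 3 = 35.5.
Round up.

n = 36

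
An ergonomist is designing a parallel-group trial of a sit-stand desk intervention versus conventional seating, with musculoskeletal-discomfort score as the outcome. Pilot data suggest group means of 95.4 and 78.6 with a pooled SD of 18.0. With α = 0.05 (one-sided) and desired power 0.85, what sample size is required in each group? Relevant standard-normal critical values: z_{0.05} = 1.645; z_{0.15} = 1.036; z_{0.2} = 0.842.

Cohen's d = |M₁ − M₂| / SD_pooled = |95.4 − 78.6| / 18.0 = 16.8 / 18.0 = 0.933.
For two independent groups with equal n: n = 2·((z_{α} + z_β) / d)².
z_{α} + z_β = 1.645 + 1.036 = 2.681.
n = 2 × (2.681 / 0.933)² = 2 × 2.874² = 2 × 8.26 = 16.5.
Round up to the next whole participant.

n = 17 per group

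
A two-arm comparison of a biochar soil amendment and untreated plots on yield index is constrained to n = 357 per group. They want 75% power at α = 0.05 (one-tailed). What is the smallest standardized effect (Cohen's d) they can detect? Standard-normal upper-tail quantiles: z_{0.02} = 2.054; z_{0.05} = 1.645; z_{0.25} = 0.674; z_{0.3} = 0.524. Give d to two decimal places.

For two independent groups of n = 357 each: d_min = (z_{α} + z_β)·√(2/n).
z-sum = 1.645 + 0.674 = 2.319.
d_min = 2.319 × √(2/357) = 2.319 × 0.0748 = 0.174.

d_min ≈ 0.17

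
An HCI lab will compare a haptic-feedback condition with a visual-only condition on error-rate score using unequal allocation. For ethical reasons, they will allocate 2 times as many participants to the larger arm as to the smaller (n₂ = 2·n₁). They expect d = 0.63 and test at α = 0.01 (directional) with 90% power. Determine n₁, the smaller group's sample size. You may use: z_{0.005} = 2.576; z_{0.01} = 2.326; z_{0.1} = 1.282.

With allocation ratio k = n₂/n₁ = 2, Var(x̄₁−x̄₂) = σ²(1/n₁ + 1/(k·n₁)) = σ²·(k+1)/(k·n₁).
So n₁ = (1 + 1/k)·((z_{α} + z_β)/d)² = 1.500 × (3.608/0.63)².
n₁ = 1.500 × 32.80 = 49.2.
Round up: n₁ = 50, giving n₂ = 2 × 50 = 100.

n₁ = 50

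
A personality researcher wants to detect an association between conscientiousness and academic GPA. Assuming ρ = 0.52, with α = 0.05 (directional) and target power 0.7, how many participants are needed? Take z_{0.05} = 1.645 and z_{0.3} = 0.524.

n = 18

Fisher's z: C = ½·ln((1+r)/(1−r)) = ½·ln(3.1667) = 0.5763.
n = ((z_{α} + z_β)/C)² + 3.
(1.645 + 0.524) / 0.5763 = 2.169 / 0.5763 = 3.764.
n = 3.764² + 3 = 14.17 + 3 = 17.2.
Round up.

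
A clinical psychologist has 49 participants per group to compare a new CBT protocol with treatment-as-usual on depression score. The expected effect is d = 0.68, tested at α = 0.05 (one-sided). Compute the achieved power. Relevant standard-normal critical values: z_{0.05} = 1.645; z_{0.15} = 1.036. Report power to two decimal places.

power ≈ 0.96

For two equal groups, power = Φ(d·√(n/2) − z_{α}).
d·√(n/2) = 0.68 × √(49/2) = 0.68 × 4.950 = 3.366.
z_β = 3.366 − 1.645 = 1.721.
Power = Φ(1.721) = 0.957.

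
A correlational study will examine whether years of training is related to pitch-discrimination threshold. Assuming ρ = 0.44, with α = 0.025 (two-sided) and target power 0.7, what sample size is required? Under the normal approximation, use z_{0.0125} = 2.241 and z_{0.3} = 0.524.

n = 38

Fisher's z: C = ½·ln((1+r)/(1−r)) = ½·ln(2.5714) = 0.4722.
n = ((z_{α/2} + z_β)/C)² + 3.
(2.241 + 0.524) / 0.4722 = 2.765 / 0.4722 = 5.856.
n = 5.856² + 3 = 34.29 + 3 = 37.3.
Round up.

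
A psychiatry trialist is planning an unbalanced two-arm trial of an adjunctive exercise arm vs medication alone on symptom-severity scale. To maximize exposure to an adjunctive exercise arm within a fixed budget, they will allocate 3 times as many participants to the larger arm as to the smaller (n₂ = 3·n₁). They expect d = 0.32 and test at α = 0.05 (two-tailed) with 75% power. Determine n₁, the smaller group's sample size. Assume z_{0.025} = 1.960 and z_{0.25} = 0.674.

n₁ = 91

With allocation ratio k = n₂/n₁ = 3, Var(x̄₁−x̄₂) = σ²(1/n₁ + 1/(k·n₁)) = σ²·(k+1)/(k·n₁).
So n₁ = (1 + 1/k)·((z_{α/2} + z_β)/d)² = 1.333 × (2.634/0.32)².
n₁ = 1.333 × 67.75 = 90.3.
Round up: n₁ = 91, giving n₂ = 3 × 91 = 273.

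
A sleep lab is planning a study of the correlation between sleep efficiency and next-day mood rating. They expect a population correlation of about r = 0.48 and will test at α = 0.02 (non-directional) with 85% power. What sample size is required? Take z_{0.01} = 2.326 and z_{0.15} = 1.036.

Fisher's z: C = ½·ln((1+r)/(1−r)) = ½·ln(2.8462) = 0.5230.
n = ((z_{α/2} + z_β)/C)² + 3.
(2.326 + 1.036) / 0.5230 = 3.362 / 0.5230 = 6.428.
n = 6.428² + 3 = 41.32 + 3 = 44.3.
Round up.

n = 45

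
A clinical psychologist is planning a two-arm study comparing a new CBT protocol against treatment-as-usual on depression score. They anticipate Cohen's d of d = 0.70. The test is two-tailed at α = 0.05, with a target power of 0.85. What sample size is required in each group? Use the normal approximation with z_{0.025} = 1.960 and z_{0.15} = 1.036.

For two independent groups with equal n: n = 2·((z_{α/2} + z_β) / d)².
z_{α/2} + z_β = 1.960 + 1.036 = 2.996.
n = 2 × (2.996 / 0.70)² = 2 × 4.280² = 2 × 18.32 = 36.6.
Round up to the next whole participant.

n = 37 per group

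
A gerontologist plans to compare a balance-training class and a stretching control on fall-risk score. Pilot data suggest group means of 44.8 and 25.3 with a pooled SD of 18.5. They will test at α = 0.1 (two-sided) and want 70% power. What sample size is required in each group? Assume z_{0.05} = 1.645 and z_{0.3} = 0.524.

n = 9 per group

Cohen's d = |M₁ − M₂| / SD_pooled = |44.8 − 25.3| / 18.5 = 19.5 / 18.5 = 1.054.
For two independent groups with equal n: n = 2·((z_{α/2} + z_β) / d)².
z_{α/2} + z_β = 1.645 + 0.524 = 2.169.
n = 2 × (2.169 / 1.054)² = 2 × 2.058² = 2 × 4.23 = 8.5.
Round up to the next whole participant.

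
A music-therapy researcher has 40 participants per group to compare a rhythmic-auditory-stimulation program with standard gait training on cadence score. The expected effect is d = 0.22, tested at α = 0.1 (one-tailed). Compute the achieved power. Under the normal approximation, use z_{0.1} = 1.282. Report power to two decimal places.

For two equal groups, power = Φ(d·√(n/2) − z_{α}).
d·√(n/2) = 0.22 × √(40/2) = 0.22 × 4.472 = 0.984.
z_β = 0.984 − 1.282 = -0.298.
Power = Φ(-0.298) = 0.383.

power ≈ 0.38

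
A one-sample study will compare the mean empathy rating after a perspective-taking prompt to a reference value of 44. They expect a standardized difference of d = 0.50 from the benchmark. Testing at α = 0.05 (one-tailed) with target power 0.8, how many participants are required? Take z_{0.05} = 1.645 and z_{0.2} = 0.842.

For a one-sample test: n = ((z_{α} + z_β) / d)².
z_{α} + z_β = 1.645 + 0.842 = 2.487.
n = (2.487 / 0.50)² = 4.974² = 24.74.
Round up.

n = 25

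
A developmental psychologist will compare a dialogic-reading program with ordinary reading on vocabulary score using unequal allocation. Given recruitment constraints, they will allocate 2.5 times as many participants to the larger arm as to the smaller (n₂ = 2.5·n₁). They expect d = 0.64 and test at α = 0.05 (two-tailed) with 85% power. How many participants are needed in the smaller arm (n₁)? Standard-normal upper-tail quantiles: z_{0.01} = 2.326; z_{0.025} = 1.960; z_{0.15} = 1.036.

n₁ = 31

With allocation ratio k = n₂/n₁ = 2.5, Var(x̄₁−x̄₂) = σ²(1/n₁ + 1/(k·n₁)) = σ²·(k+1)/(k·n₁).
So n₁ = (1 + 1/k)·((z_{α/2} + z_β)/d)² = 1.400 × (2.996/0.64)².
n₁ = 1.400 × 21.91 = 30.7.
Round up: n₁ = 31, giving n₂ = ⌈2.5 × 31⌉ = ⌈77.5⌉ = 78.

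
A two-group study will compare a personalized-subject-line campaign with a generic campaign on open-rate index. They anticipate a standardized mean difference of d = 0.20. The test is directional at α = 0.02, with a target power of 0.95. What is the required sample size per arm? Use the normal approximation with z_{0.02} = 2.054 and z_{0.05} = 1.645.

For two independent groups with equal n: n = 2·((z_{α} + z_β) / d)².
z_{α} + z_β = 2.054 + 1.645 = 3.699.
n = 2 × (3.699 / 0.20)² = 2 × 18.495² = 2 × 342.07 = 684.1.
Round up to the next whole participant.

n = 685 per group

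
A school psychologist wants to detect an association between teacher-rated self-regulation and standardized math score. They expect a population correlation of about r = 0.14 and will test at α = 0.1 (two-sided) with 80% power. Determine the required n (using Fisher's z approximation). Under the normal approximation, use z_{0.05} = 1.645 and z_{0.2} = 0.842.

Fisher's z: C = ½·ln((1+r)/(1−r)) = ½·ln(1.3256) = 0.1409.
n = ((z_{α/2} + z_β)/C)² + 3.
(1.645 + 0.842) / 0.1409 = 2.487 / 0.1409 = 17.651.
n = 17.651² + 3 = 311.55 + 3 = 314.6.
Round up.

n = 315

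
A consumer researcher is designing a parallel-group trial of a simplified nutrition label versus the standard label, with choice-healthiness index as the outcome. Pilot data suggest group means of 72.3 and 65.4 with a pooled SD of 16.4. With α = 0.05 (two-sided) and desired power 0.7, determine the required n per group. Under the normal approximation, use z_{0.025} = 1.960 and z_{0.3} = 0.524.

n = 70 per group

Cohen's d = |M₁ − M₂| / SD_pooled = |72.3 − 65.4| / 16.4 = 6.9 / 16.4 = 0.421.
For two independent groups with equal n: n = 2·((z_{α/2} + z_β) / d)².
z_{α/2} + z_β = 1.960 + 0.524 = 2.484.
n = 2 × (2.484 / 0.421)² = 2 × 5.900² = 2 × 34.81 = 69.6.
Round up to the next whole participant.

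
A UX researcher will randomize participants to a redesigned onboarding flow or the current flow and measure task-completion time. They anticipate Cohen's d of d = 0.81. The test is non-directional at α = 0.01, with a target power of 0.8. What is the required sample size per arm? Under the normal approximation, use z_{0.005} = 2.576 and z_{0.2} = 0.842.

n = 36 per group

For two independent groups with equal n: n = 2·((z_{α/2} + z_β) / d)².
z_{α/2} + z_β = 2.576 + 0.842 = 3.418.
n = 2 × (3.418 / 0.81)² = 2 × 4.220² = 2 × 17.81 = 35.6.
Round up to the next whole participant.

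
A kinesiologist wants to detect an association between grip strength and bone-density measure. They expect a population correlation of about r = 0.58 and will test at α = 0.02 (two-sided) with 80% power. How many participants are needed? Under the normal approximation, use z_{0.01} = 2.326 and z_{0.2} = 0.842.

Fisher's z: C = ½·ln((1+r)/(1−r)) = ½·ln(3.7619) = 0.6625.
n = ((z_{α/2} + z_β)/C)² + 3.
(2.326 + 0.842) / 0.6625 = 3.168 / 0.6625 = 4.782.
n = 4.782² + 3 = 22.87 + 3 = 25.9.
Round up.

n = 26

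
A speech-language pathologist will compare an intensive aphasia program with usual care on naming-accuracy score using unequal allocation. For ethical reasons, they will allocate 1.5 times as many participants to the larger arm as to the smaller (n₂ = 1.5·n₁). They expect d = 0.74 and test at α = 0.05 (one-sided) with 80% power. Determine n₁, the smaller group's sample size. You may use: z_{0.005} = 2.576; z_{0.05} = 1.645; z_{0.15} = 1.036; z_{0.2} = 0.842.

With allocation ratio k = n₂/n₁ = 1.5, Var(x̄₁−x̄₂) = σ²(1/n₁ + 1/(k·n₁)) = σ²·(k+1)/(k·n₁).
So n₁ = (1 + 1/k)·((z_{α} + z_β)/d)² = 1.667 × (2.487/0.74)².
n₁ = 1.667 × 11.30 = 18.8.
Round up: n₁ = 19, giving n₂ = ⌈1.5 × 19⌉ = ⌈28.5⌉ = 29.

n₁ = 19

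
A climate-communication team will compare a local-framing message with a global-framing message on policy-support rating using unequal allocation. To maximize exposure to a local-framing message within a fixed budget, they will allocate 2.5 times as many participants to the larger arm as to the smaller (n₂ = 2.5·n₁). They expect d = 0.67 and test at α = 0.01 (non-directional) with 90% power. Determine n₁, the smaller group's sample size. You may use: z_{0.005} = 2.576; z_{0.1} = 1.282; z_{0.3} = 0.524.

With allocation ratio k = n₂/n₁ = 2.5, Var(x̄₁−x̄₂) = σ²(1/n₁ + 1/(k·n₁)) = σ²·(k+1)/(k·n₁).
So n₁ = (1 + 1/k)·((z_{α/2} + z_β)/d)² = 1.400 × (3.858/0.67)².
n₁ = 1.400 × 33.16 = 46.4.
Round up: n₁ = 47, giving n₂ = ⌈2.5 × 47⌉ = ⌈117.5⌉ = 118.

n₁ = 47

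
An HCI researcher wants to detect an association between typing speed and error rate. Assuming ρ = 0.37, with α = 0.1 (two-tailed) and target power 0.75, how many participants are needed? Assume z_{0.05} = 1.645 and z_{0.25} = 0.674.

Fisher's z: C = ½·ln((1+r)/(1−r)) = ½·ln(2.1746) = 0.3884.
n = ((z_{α/2} + z_β)/C)² + 3.
(1.645 + 0.674) / 0.3884 = 2.319 / 0.3884 = 5.971.
n = 5.971² + 3 = 35.65 + 3 = 38.6.
Round up.

n = 39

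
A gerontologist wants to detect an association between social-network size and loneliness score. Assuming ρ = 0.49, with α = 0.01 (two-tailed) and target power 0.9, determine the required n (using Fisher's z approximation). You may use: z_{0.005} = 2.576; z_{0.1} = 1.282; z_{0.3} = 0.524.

Fisher's z: C = ½·ln((1+r)/(1−r)) = ½·ln(2.9216) = 0.5361.
n = ((z_{α/2} + z_β)/C)² + 3.
(2.576 + 1.282) / 0.5361 = 3.858 / 0.5361 = 7.196.
n = 7.196² + 3 = 51.79 + 3 = 54.8.
Round up.

n = 55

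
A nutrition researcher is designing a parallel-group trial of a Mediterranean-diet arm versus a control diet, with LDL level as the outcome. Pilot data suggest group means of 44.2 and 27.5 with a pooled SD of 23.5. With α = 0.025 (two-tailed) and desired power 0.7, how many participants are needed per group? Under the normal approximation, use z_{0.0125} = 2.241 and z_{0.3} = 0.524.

n = 31 per group

Cohen's d = |M₁ − M₂| / SD_pooled = |44.2 − 27.5| / 23.5 = 16.7 / 23.5 = 0.711.
For two independent groups with equal n: n = 2·((z_{α/2} + z_β) / d)².
z_{α/2} + z_β = 2.241 + 0.524 = 2.765.
n = 2 × (2.765 / 0.711)² = 2 × 3.889² = 2 × 15.12 = 30.2.
Round up to the next whole participant.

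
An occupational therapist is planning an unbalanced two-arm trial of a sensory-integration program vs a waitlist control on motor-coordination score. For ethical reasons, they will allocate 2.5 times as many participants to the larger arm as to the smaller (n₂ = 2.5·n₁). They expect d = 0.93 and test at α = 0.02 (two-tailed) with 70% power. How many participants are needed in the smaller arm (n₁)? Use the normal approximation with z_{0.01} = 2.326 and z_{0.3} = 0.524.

With allocation ratio k = n₂/n₁ = 2.5, Var(x̄₁−x̄₂) = σ²(1/n₁ + 1/(k·n₁)) = σ²·(k+1)/(k·n₁).
So n₁ = (1 + 1/k)·((z_{α/2} + z_β)/d)² = 1.400 × (2.850/0.93)².
n₁ = 1.400 × 9.39 = 13.1.
Round up: n₁ = 14, giving n₂ = 2.5 × 14 = 35.

n₁ = 14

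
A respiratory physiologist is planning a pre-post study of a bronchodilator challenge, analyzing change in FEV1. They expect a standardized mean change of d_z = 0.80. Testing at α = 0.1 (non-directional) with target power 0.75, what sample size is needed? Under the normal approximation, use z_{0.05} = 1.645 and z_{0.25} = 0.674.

n = 9 pairs

For a paired (one-sample on differences) test: n = ((z_{α/2} + z_β) / d)².
z_{α/2} + z_β = 1.645 + 0.674 = 2.319.
n = (2.319 / 0.80)² = 2.899² = 8.40.
Round up.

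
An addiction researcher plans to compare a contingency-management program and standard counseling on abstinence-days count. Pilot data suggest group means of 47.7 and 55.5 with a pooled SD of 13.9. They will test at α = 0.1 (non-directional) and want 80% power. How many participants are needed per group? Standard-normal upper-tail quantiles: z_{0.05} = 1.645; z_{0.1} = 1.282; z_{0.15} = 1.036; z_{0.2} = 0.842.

n = 40 per group

Cohen's d = |M₁ − M₂| / SD_pooled = |47.7 − 55.5| / 13.9 = 7.8 / 13.9 = 0.561.
For two independent groups with equal n: n = 2·((z_{α/2} + z_β) / d)².
z_{α/2} + z_β = 1.645 + 0.842 = 2.487.
n = 2 × (2.487 / 0.561)² = 2 × 4.433² = 2 × 19.65 = 39.3.
Round up to the next whole participant.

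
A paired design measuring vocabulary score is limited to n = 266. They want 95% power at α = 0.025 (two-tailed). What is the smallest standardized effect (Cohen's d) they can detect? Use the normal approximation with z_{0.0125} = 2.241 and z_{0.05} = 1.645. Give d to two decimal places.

d_min ≈ 0.24

For a single sample (or paired design) of n = 266: d_min = (z_{α/2} + z_β)/√n.
z-sum = 2.241 + 1.645 = 3.886.
d_min = 3.886 / √266 = 3.886 / 16.310 = 0.238.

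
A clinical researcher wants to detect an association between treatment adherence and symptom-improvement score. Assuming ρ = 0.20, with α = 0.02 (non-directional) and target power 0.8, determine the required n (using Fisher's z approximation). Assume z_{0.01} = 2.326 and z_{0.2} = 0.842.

Fisher's z: C = ½·ln((1+r)/(1−r)) = ½·ln(1.5000) = 0.2027.
n = ((z_{α/2} + z_β)/C)² + 3.
(2.326 + 0.842) / 0.2027 = 3.168 / 0.2027 = 15.629.
n = 15.629² + 3 = 244.27 + 3 = 247.3.
Round up.

n = 248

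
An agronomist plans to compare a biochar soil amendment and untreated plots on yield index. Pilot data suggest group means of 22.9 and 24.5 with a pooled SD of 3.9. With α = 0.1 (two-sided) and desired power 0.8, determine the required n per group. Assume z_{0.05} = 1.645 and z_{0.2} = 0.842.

n = 74 per group

Cohen's d = |M₁ − M₂| / SD_pooled = |22.9 − 24.5| / 3.9 = 1.6 / 3.9 = 0.410.
For two independent groups with equal n: n = 2·((z_{α/2} + z_β) / d)².
z_{α/2} + z_β = 1.645 + 0.842 = 2.487.
n = 2 × (2.487 / 0.410)² = 2 × 6.066² = 2 × 36.79 = 73.6.
Round up to the next whole participant.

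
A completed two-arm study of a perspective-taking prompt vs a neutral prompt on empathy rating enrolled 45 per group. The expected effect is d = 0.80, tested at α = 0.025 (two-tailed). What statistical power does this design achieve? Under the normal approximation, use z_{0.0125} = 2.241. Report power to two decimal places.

power ≈ 0.94

For two equal groups, power = Φ(d·√(n/2) − z_{α/2}).
d·√(n/2) = 0.80 × √(45/2) = 0.80 × 4.743 = 3.795.
z_β = 3.795 − 2.241 = 1.554.
Power = Φ(1.554) = 0.940.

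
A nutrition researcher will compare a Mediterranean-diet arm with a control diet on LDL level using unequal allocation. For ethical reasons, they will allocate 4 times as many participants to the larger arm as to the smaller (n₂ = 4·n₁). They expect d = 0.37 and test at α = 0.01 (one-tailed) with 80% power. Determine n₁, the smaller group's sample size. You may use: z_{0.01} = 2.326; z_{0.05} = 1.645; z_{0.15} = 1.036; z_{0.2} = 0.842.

n₁ = 92

With allocation ratio k = n₂/n₁ = 4, Var(x̄₁−x̄₂) = σ²(1/n₁ + 1/(k·n₁)) = σ²·(k+1)/(k·n₁).
So n₁ = (1 + 1/k)·((z_{α} + z_β)/d)² = 1.250 × (3.168/0.37)².
n₁ = 1.250 × 73.31 = 91.6.
Round up: n₁ = 92, giving n₂ = 4 × 92 = 368.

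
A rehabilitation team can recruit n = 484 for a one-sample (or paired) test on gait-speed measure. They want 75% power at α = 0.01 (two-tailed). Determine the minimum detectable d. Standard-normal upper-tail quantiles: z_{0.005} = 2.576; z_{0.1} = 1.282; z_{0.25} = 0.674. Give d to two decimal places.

For a single sample (or paired design) of n = 484: d_min = (z_{α/2} + z_β)/√n.
z-sum = 2.576 + 0.674 = 3.250.
d_min = 3.250 / √484 = 3.250 / 22.000 = 0.148.

d_min ≈ 0.15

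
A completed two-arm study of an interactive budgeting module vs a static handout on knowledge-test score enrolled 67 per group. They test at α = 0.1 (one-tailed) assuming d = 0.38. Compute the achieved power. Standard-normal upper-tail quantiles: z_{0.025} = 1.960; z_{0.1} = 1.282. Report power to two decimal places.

For two equal groups, power = Φ(d·√(n/2) − z_{α}).
d·√(n/2) = 0.38 × √(67/2) = 0.38 × 5.788 = 2.199.
z_β = 2.199 − 1.282 = 0.917.
Power = Φ(0.917) = 0.821.

power ≈ 0.82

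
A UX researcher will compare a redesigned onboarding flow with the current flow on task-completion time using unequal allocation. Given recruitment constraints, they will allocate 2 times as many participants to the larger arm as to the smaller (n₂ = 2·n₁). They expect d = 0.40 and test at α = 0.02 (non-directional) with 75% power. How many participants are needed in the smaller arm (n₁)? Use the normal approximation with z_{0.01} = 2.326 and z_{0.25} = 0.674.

n₁ = 85

With allocation ratio k = n₂/n₁ = 2, Var(x̄₁−x̄₂) = σ²(1/n₁ + 1/(k·n₁)) = σ²·(k+1)/(k·n₁).
So n₁ = (1 + 1/k)·((z_{α/2} + z_β)/d)² = 1.500 × (3.000/0.40)².
n₁ = 1.500 × 56.25 = 84.4.
Round up: n₁ = 85, giving n₂ = 2 × 85 = 170.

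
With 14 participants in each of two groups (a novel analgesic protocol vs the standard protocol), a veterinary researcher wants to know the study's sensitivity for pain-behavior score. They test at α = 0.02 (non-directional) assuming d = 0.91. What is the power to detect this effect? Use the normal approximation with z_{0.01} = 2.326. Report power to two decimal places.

power ≈ 0.53

For two equal groups, power = Φ(d·√(n/2) − z_{α/2}).
d·√(n/2) = 0.91 × √(14/2) = 0.91 × 2.646 = 2.408.
z_β = 2.408 − 2.326 = 0.082.
Power = Φ(0.082) = 0.533.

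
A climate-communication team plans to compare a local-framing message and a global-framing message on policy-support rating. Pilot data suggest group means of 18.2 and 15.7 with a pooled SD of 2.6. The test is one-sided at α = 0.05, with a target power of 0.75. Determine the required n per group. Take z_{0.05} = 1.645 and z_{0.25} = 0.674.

n = 12 per group

Cohen's d = |M₁ − M₂| / SD_pooled = |18.2 − 15.7| / 2.6 = 2.5 / 2.6 = 0.962.
For two independent groups with equal n: n = 2·((z_{α} + z_β) / d)².
z_{α} + z_β = 1.645 + 0.674 = 2.319.
n = 2 × (2.319 / 0.962)² = 2 × 2.411² = 2 × 5.81 = 11.6.
Round up to the next whole participant.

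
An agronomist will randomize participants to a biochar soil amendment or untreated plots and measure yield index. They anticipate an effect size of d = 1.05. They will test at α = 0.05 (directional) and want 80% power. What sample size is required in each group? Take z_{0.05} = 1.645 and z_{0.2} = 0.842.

For two independent groups with equal n: n = 2·((z_{α} + z_β) / d)².
z_{α} + z_β = 1.645 + 0.842 = 2.487.
n = 2 × (2.487 / 1.05)² = 2 × 2.369² = 2 × 5.61 = 11.2.
Round up to the next whole participant.

n = 12 per group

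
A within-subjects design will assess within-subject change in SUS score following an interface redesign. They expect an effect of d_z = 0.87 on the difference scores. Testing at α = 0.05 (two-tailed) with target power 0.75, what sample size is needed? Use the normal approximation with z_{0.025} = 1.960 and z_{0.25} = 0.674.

For a paired (one-sample on differences) test: n = ((z_{α/2} + z_β) / d)².
z_{α/2} + z_β = 1.960 + 0.674 = 2.634.
n = (2.634 / 0.87)² = 3.028² = 9.17.
Round up.

n = 10 pairs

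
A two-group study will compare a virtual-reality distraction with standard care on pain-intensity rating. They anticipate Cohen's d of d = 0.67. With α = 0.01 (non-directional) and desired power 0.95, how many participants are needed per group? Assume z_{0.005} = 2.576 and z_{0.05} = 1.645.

For two independent groups with equal n: n = 2·((z_{α/2} + z_β) / d)².
z_{α/2} + z_β = 2.576 + 1.645 = 4.221.
n = 2 × (4.221 / 0.67)² = 2 × 6.300² = 2 × 39.69 = 79.4.
Round up to the next whole participant.

n = 80 per group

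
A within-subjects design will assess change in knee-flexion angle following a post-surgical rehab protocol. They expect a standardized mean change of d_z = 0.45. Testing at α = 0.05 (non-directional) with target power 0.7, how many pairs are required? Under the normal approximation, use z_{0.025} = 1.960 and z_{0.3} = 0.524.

n = 31 pairs

For a paired (one-sample on differences) test: n = ((z_{α/2} + z_β) / d)².
z_{α/2} + z_β = 1.960 + 0.524 = 2.484.
n = (2.484 / 0.45)² = 5.520² = 30.47.
Round up.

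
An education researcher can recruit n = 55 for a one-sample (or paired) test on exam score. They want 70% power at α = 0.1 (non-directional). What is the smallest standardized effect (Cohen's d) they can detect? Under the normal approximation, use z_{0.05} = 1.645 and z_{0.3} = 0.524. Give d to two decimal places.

d_min ≈ 0.29

For a single sample (or paired design) of n = 55: d_min = (z_{α/2} + z_β)/√n.
z-sum = 1.645 + 0.524 = 2.169.
d_min = 2.169 / √55 = 2.169 / 7.416 = 0.292.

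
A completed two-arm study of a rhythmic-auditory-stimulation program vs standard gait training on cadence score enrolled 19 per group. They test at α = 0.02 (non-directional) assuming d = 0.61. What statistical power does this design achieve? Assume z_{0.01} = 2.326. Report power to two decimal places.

power ≈ 0.33

For two equal groups, power = Φ(d·√(n/2) − z_{α/2}).
d·√(n/2) = 0.61 × √(19/2) = 0.61 × 3.082 = 1.880.
z_β = 1.880 − 2.326 = -0.446.
Power = Φ(-0.446) = 0.328.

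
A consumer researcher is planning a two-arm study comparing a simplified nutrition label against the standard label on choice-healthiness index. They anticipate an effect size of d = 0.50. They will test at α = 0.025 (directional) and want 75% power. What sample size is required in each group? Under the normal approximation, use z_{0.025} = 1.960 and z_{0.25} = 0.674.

n = 56 per group

For two independent groups with equal n: n = 2·((z_{α} + z_β) / d)².
z_{α} + z_β = 1.960 + 0.674 = 2.634.
n = 2 × (2.634 / 0.50)² = 2 × 5.268² = 2 × 27.75 = 55.5.
Round up to the next whole participant.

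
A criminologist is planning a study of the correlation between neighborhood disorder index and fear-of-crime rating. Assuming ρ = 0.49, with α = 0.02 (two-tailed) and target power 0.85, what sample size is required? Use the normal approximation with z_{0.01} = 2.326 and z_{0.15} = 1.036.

Fisher's z: C = ½·ln((1+r)/(1−r)) = ½·ln(2.9216) = 0.5361.
n = ((z_{α/2} + z_β)/C)² + 3.
(2.326 + 1.036) / 0.5361 = 3.362 / 0.5361 = 6.271.
n = 6.271² + 3 = 39.33 + 3 = 42.3.
Round up.

n = 43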